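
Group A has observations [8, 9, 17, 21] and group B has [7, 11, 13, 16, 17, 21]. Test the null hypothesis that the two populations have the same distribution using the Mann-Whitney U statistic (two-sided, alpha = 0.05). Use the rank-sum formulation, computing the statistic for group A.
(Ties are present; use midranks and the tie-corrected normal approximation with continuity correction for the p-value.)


Step 1: Combine and sort all 10 observations; assign midranks.
sorted (value, group): (7,Y), (8,X), (9,X), (11,Y), (13,Y), (16,Y), (17,X), (17,Y), (21,X), (21,Y)
ranks: 7->1, 8->2, 9->3, 11->4, 13->5, 16->6, 17->7.5, 17->7.5, 21->9.5, 21->9.5
Step 2: Rank sum for X: R1 = 2 + 3 + 7.5 + 9.5 = 22.
Step 3: U_X = R1 - n1(n1+1)/2 = 22 - 4*5/2 = 22 - 10 = 12.
       U_Y = n1*n2 - U_X = 24 - 12 = 12.
Step 4: Ties are present, so use the tie-corrected normal approximation (with continuity correction) for the p-value.
Step 5: p-value = 1.000000; compare to alpha = 0.05. fail to reject H0.

U_X = 12, p = 1.000000, fail to reject H0 at alpha = 0.05.


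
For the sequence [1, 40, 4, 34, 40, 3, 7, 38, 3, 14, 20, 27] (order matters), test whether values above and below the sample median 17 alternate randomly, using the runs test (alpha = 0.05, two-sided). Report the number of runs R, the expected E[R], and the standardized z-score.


Step 1: Compute median = 17; label A = above, B = below.
Labels in order: BABAABBABBAA  (n_A = 6, n_B = 6)
Step 2: Count runs R = 8.
Step 3: Under H0 (random ordering), E[R] = 2*n_A*n_B/(n_A+n_B) + 1 = 2*6*6/12 + 1 = 7.0000.
        Var[R] = 2*n_A*n_B*(2*n_A*n_B - n_A - n_B) / ((n_A+n_B)^2 * (n_A+n_B-1)) = 4320/1584 = 2.7273.
        SD[R] = 1.6514.
Step 4: Continuity-corrected z = (R - 0.5 - E[R]) / SD[R] = (8 - 0.5 - 7.0000) / 1.6514 = 0.3028.
Step 5: Two-sided p-value via normal approximation = 2*(1 - Phi(|z|)) = 0.762069.
Step 6: alpha = 0.05. fail to reject H0.

R = 8, z = 0.3028, p = 0.762069, fail to reject H0.


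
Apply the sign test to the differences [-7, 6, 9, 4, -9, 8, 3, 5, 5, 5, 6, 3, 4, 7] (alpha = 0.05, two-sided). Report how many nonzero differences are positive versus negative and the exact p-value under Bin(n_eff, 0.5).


Step 1: Discard zero differences. Original n = 14; n_eff = number of nonzero differences = 14.
Nonzero differences (with sign): -7, +6, +9, +4, -9, +8, +3, +5, +5, +5, +6, +3, +4, +7
Step 2: Count signs: positive = 12, negative = 2.
Step 3: Under H0: P(positive) = 0.5, so the number of positives S ~ Bin(14, 0.5).
Step 4: Two-sided exact p-value = sum of Bin(14,0.5) probabilities at or below the observed probability = 0.012939.
Step 5: alpha = 0.05. reject H0.

n_eff = 14, pos = 12, neg = 2, p = 0.012939, reject H0.


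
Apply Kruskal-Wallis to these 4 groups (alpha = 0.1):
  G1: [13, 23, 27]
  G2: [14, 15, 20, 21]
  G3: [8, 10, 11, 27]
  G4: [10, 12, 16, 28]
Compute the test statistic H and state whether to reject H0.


Step 1: Combine all N = 15 observations and assign midranks.
sorted (value, group, rank): (8,G3,1), (10,G3,2.5), (10,G4,2.5), (11,G3,4), (12,G4,5), (13,G1,6), (14,G2,7), (15,G2,8), (16,G4,9), (20,G2,10), (21,G2,11), (23,G1,12), (27,G1,13.5), (27,G3,13.5), (28,G4,15)
Step 2: Sum ranks within each group.
R_1 = 31.5 (n_1 = 3)
R_2 = 36 (n_2 = 4)
R_3 = 21 (n_3 = 4)
R_4 = 31.5 (n_4 = 4)
Step 3: H = 12/(N(N+1)) * sum(R_i^2/n_i) - 3(N+1)
     = 12/(15*16) * (31.5^2/3 + 36^2/4 + 21^2/4 + 31.5^2/4) - 3*16
     = 0.050000 * 1013.06 - 48
     = 2.653125.
Step 4: Ties present; correction factor C = 1 - 12/(15^3 - 15) = 0.996429. Corrected H = 2.653125 / 0.996429 = 2.662634.
Step 5: Under H0, H ~ chi^2(3); p-value = 0.446615.
Step 6: alpha = 0.1. fail to reject H0.

H = 2.6626, df = 3, p = 0.446615, fail to reject H0.


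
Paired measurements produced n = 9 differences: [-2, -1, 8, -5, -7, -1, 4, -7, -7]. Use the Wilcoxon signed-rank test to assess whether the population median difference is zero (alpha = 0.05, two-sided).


Step 1: Drop any zero differences (none here) and take |d_i|.
|d| = [2, 1, 8, 5, 7, 1, 4, 7, 7]
Step 2: Midrank |d_i| (ties get averaged ranks).
ranks: |2|->3, |1|->1.5, |8|->9, |5|->5, |7|->7, |1|->1.5, |4|->4, |7|->7, |7|->7
Step 3: Attach original signs; sum ranks with positive sign and with negative sign.
W+ = 9 + 4 = 13
W- = 3 + 1.5 + 5 + 7 + 1.5 + 7 + 7 = 32
(Check: W+ + W- = 45 should equal n(n+1)/2 = 45.)
Step 4: Test statistic W = min(W+, W-) = 13.
Step 5: Ties in |d|, so use the tie-corrected normal approximation.
        E[W] = n(n+1)/4 = 9*10/4 = 22.5.
        Tie groups: |d|=1 (t=2), |d|=7 (t=3); sum(t^3 - t) = 30.
        Var[W] = n(n+1)(2n+1)/24 - sum(t^3-t)/48 = 1710/24 - 30/48 = 70.625.
        z = (W - E[W]) / sqrt(Var[W]) = (13 - 22.5) / 8.4039 = -1.1304.
        Two-sided p = 2*Phi(z) = 0.258294.
Step 6: alpha = 0.05. fail to reject H0.

W+ = 13, W- = 32, W = min = 13, p = 0.258294, fail to reject H0.


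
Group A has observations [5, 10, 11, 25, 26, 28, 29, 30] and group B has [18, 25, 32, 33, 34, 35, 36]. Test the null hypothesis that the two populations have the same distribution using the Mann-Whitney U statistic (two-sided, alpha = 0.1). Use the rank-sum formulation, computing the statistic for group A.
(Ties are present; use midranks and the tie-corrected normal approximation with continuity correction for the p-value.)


Step 1: Combine and sort all 15 observations; assign midranks.
sorted (value, group): (5,X), (10,X), (11,X), (18,Y), (25,X), (25,Y), (26,X), (28,X), (29,X), (30,X), (32,Y), (33,Y), (34,Y), (35,Y), (36,Y)
ranks: 5->1, 10->2, 11->3, 18->4, 25->5.5, 25->5.5, 26->7, 28->8, 29->9, 30->10, 32->11, 33->12, 34->13, 35->14, 36->15
Step 2: Rank sum for X: R1 = 1 + 2 + 3 + 5.5 + 7 + 8 + 9 + 10 = 45.5.
Step 3: U_X = R1 - n1(n1+1)/2 = 45.5 - 8*9/2 = 45.5 - 36 = 9.5.
       U_Y = n1*n2 - U_X = 56 - 9.5 = 46.5.
Step 4: Ties are present, so use the tie-corrected normal approximation (with continuity correction) for the p-value.
Step 5: p-value = 0.037073; compare to alpha = 0.1. reject H0.

U_X = 9.5, p = 0.037073, reject H0 at alpha = 0.1.


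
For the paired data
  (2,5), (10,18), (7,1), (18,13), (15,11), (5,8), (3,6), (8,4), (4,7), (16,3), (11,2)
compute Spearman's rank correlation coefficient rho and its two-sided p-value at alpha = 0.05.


Step 1: Rank x and y separately (midranks; no ties here).
rank(x): 2->1, 10->7, 7->5, 18->11, 15->9, 5->4, 3->2, 8->6, 4->3, 16->10, 11->8
rank(y): 5->5, 18->11, 1->1, 13->10, 11->9, 8->8, 6->6, 4->4, 7->7, 3->3, 2->2
Step 2: d_i = R_x(i) - R_y(i); compute d_i^2.
  (1-5)^2=16, (7-11)^2=16, (5-1)^2=16, (11-10)^2=1, (9-9)^2=0, (4-8)^2=16, (2-6)^2=16, (6-4)^2=4, (3-7)^2=16, (10-3)^2=49, (8-2)^2=36
sum(d^2) = 186.
Step 3: rho = 1 - 6*186 / (11*(11^2 - 1)) = 1 - 1116/1320 = 0.154545.
Step 4: Under H0, t = rho * sqrt((n-2)/(1-rho^2)) = 0.4693 ~ t(9).
Step 5: Two-sided p-value from the t-distribution with 9 df = 0.650034.
Step 6: alpha = 0.05. fail to reject H0.

rho = 0.1545, p = 0.650034, fail to reject H0 at alpha = 0.05.


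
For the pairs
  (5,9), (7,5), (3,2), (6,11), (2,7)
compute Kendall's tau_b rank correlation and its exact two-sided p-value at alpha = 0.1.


Step 1: Enumerate the 10 unordered pairs (i,j) with i<j and classify each by sign(x_j-x_i) * sign(y_j-y_i).
  (1,2):dx=+2,dy=-4->D; (1,3):dx=-2,dy=-7->C; (1,4):dx=+1,dy=+2->C; (1,5):dx=-3,dy=-2->C
  (2,3):dx=-4,dy=-3->C; (2,4):dx=-1,dy=+6->D; (2,5):dx=-5,dy=+2->D; (3,4):dx=+3,dy=+9->C
  (3,5):dx=-1,dy=+5->D; (4,5):dx=-4,dy=-4->C
Step 2: C = 6, D = 4, total pairs = 10.
Step 3: tau = (C - D)/(n(n-1)/2) = (6 - 4)/10 = 0.200000.
Step 4: Exact two-sided p-value (enumerate n! = 120 permutations of y under H0): p = 0.816667.
Step 5: alpha = 0.1. fail to reject H0.

tau_b = 0.2000 (C=6, D=4), p = 0.816667, fail to reject H0.


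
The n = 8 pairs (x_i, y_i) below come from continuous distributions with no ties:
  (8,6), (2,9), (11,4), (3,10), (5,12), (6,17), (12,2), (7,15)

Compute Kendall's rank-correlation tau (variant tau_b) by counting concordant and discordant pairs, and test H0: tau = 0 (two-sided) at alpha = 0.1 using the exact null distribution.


Step 1: Enumerate the 28 unordered pairs (i,j) with i<j and classify each by sign(x_j-x_i) * sign(y_j-y_i).
  (1,2):dx=-6,dy=+3->D; (1,3):dx=+3,dy=-2->D; (1,4):dx=-5,dy=+4->D; (1,5):dx=-3,dy=+6->D
  (1,6):dx=-2,dy=+11->D; (1,7):dx=+4,dy=-4->D; (1,8):dx=-1,dy=+9->D; (2,3):dx=+9,dy=-5->D
  (2,4):dx=+1,dy=+1->C; (2,5):dx=+3,dy=+3->C; (2,6):dx=+4,dy=+8->C; (2,7):dx=+10,dy=-7->D
  (2,8):dx=+5,dy=+6->C; (3,4):dx=-8,dy=+6->D; (3,5):dx=-6,dy=+8->D; (3,6):dx=-5,dy=+13->D
  (3,7):dx=+1,dy=-2->D; (3,8):dx=-4,dy=+11->D; (4,5):dx=+2,dy=+2->C; (4,6):dx=+3,dy=+7->C
  (4,7):dx=+9,dy=-8->D; (4,8):dx=+4,dy=+5->C; (5,6):dx=+1,dy=+5->C; (5,7):dx=+7,dy=-10->D
  (5,8):dx=+2,dy=+3->C; (6,7):dx=+6,dy=-15->D; (6,8):dx=+1,dy=-2->D; (7,8):dx=-5,dy=+13->D
Step 2: C = 9, D = 19, total pairs = 28.
Step 3: tau = (C - D)/(n(n-1)/2) = (9 - 19)/28 = -0.357143.
Step 4: Exact two-sided p-value (enumerate n! = 40320 permutations of y under H0): p = 0.275099.
Step 5: alpha = 0.1. fail to reject H0.

tau_b = -0.3571 (C=9, D=19), p = 0.275099, fail to reject H0.


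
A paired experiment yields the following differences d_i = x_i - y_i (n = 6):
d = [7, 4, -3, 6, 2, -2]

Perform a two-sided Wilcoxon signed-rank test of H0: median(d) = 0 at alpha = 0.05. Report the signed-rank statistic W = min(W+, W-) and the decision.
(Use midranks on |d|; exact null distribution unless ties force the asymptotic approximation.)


Step 1: Drop any zero differences (none here) and take |d_i|.
|d| = [7, 4, 3, 6, 2, 2]
Step 2: Midrank |d_i| (ties get averaged ranks).
ranks: |7|->6, |4|->4, |3|->3, |6|->5, |2|->1.5, |2|->1.5
Step 3: Attach original signs; sum ranks with positive sign and with negative sign.
W+ = 6 + 4 + 5 + 1.5 = 16.5
W- = 3 + 1.5 = 4.5
(Check: W+ + W- = 21 should equal n(n+1)/2 = 21.)
Step 4: Test statistic W = min(W+, W-) = 4.5.
Step 5: Ties in |d|, so use the tie-corrected normal approximation.
        E[W] = n(n+1)/4 = 6*7/4 = 10.5.
        Tie groups: |d|=2 (t=2); sum(t^3 - t) = 6.
        Var[W] = n(n+1)(2n+1)/24 - sum(t^3-t)/48 = 546/24 - 6/48 = 22.625.
        z = (W - E[W]) / sqrt(Var[W]) = (4.5 - 10.5) / 4.7566 = -1.2614.
        Two-sided p = 2*Phi(z) = 0.207160.
Step 6: alpha = 0.05. fail to reject H0.

W+ = 16.5, W- = 4.5, W = min = 4.5, p = 0.207160, fail to reject H0.


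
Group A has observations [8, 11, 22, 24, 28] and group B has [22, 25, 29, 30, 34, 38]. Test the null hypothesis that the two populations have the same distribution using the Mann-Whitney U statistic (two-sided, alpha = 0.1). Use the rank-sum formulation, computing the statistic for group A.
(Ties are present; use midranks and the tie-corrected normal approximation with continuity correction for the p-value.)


Step 1: Combine and sort all 11 observations; assign midranks.
sorted (value, group): (8,X), (11,X), (22,X), (22,Y), (24,X), (25,Y), (28,X), (29,Y), (30,Y), (34,Y), (38,Y)
ranks: 8->1, 11->2, 22->3.5, 22->3.5, 24->5, 25->6, 28->7, 29->8, 30->9, 34->10, 38->11
Step 2: Rank sum for X: R1 = 1 + 2 + 3.5 + 5 + 7 = 18.5.
Step 3: U_X = R1 - n1(n1+1)/2 = 18.5 - 5*6/2 = 18.5 - 15 = 3.5.
       U_Y = n1*n2 - U_X = 30 - 3.5 = 26.5.
Step 4: Ties are present, so use the tie-corrected normal approximation (with continuity correction) for the p-value.
Step 5: p-value = 0.044126; compare to alpha = 0.1. reject H0.

U_X = 3.5, p = 0.044126, reject H0 at alpha = 0.1.


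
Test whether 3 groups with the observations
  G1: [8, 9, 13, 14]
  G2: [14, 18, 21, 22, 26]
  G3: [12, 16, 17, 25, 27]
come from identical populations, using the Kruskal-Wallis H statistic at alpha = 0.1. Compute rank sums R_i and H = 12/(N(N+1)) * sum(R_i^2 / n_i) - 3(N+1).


Step 1: Combine all N = 14 observations and assign midranks.
sorted (value, group, rank): (8,G1,1), (9,G1,2), (12,G3,3), (13,G1,4), (14,G1,5.5), (14,G2,5.5), (16,G3,7), (17,G3,8), (18,G2,9), (21,G2,10), (22,G2,11), (25,G3,12), (26,G2,13), (27,G3,14)
Step 2: Sum ranks within each group.
R_1 = 12.5 (n_1 = 4)
R_2 = 48.5 (n_2 = 5)
R_3 = 44 (n_3 = 5)
Step 3: H = 12/(N(N+1)) * sum(R_i^2/n_i) - 3(N+1)
     = 12/(14*15) * (12.5^2/4 + 48.5^2/5 + 44^2/5) - 3*15
     = 0.057143 * 896.712 - 45
     = 6.240714.
Step 4: Ties present; correction factor C = 1 - 6/(14^3 - 14) = 0.997802. Corrected H = 6.240714 / 0.997802 = 6.254460.
Step 5: Under H0, H ~ chi^2(2); p-value = 0.043839.
Step 6: alpha = 0.1. reject H0.

H = 6.2545, df = 2, p = 0.043839, reject H0.


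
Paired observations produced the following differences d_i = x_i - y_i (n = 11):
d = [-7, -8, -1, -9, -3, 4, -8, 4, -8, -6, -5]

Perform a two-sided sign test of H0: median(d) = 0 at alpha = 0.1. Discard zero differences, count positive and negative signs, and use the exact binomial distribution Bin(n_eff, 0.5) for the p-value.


Step 1: Discard zero differences. Original n = 11; n_eff = number of nonzero differences = 11.
Nonzero differences (with sign): -7, -8, -1, -9, -3, +4, -8, +4, -8, -6, -5
Step 2: Count signs: positive = 2, negative = 9.
Step 3: Under H0: P(positive) = 0.5, so the number of positives S ~ Bin(11, 0.5).
Step 4: Two-sided exact p-value = sum of Bin(11,0.5) probabilities at or below the observed probability = 0.065430.
Step 5: alpha = 0.1. reject H0.

n_eff = 11, pos = 2, neg = 9, p = 0.065430, reject H0.


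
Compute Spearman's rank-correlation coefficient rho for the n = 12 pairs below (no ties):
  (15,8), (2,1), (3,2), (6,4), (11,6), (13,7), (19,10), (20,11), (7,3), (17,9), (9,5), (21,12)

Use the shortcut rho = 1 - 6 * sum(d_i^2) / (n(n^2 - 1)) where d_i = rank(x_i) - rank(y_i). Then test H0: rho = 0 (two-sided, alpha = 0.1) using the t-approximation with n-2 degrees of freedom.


Step 1: Rank x and y separately (midranks; no ties here).
rank(x): 15->8, 2->1, 3->2, 6->3, 11->6, 13->7, 19->10, 20->11, 7->4, 17->9, 9->5, 21->12
rank(y): 8->8, 1->1, 2->2, 4->4, 6->6, 7->7, 10->10, 11->11, 3->3, 9->9, 5->5, 12->12
Step 2: d_i = R_x(i) - R_y(i); compute d_i^2.
  (8-8)^2=0, (1-1)^2=0, (2-2)^2=0, (3-4)^2=1, (6-6)^2=0, (7-7)^2=0, (10-10)^2=0, (11-11)^2=0, (4-3)^2=1, (9-9)^2=0, (5-5)^2=0, (12-12)^2=0
sum(d^2) = 2.
Step 3: rho = 1 - 6*2 / (12*(12^2 - 1)) = 1 - 12/1716 = 0.993007.
Step 4: Under H0, t = rho * sqrt((n-2)/(1-rho^2)) = 26.5990 ~ t(10).
Step 5: Two-sided p-value from the t-distribution with 10 df = 0.000000.
Step 6: alpha = 0.1. reject H0.

rho = 0.9930, p = 0.000000, reject H0 at alpha = 0.1.


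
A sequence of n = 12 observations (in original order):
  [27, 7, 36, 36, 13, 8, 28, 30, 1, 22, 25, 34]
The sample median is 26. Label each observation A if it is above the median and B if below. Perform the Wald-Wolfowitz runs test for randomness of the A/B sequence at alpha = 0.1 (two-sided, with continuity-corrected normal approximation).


Step 1: Compute median = 26; label A = above, B = below.
Labels in order: ABAABBAABBBA  (n_A = 6, n_B = 6)
Step 2: Count runs R = 7.
Step 3: Under H0 (random ordering), E[R] = 2*n_A*n_B/(n_A+n_B) + 1 = 2*6*6/12 + 1 = 7.0000.
        Var[R] = 2*n_A*n_B*(2*n_A*n_B - n_A - n_B) / ((n_A+n_B)^2 * (n_A+n_B-1)) = 4320/1584 = 2.7273.
        SD[R] = 1.6514.
Step 4: R = E[R], so z = 0 with no continuity correction.
Step 5: Two-sided p-value via normal approximation = 2*(1 - Phi(|z|)) = 1.000000.
Step 6: alpha = 0.1. fail to reject H0.

R = 7, z = 0.0000, p = 1.000000, fail to reject H0.


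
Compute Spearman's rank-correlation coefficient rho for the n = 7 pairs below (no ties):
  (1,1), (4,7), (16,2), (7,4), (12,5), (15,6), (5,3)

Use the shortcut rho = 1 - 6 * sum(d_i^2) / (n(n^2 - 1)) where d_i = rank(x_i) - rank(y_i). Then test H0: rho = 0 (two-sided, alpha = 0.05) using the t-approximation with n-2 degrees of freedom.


Step 1: Rank x and y separately (midranks; no ties here).
rank(x): 1->1, 4->2, 16->7, 7->4, 12->5, 15->6, 5->3
rank(y): 1->1, 7->7, 2->2, 4->4, 5->5, 6->6, 3->3
Step 2: d_i = R_x(i) - R_y(i); compute d_i^2.
  (1-1)^2=0, (2-7)^2=25, (7-2)^2=25, (4-4)^2=0, (5-5)^2=0, (6-6)^2=0, (3-3)^2=0
sum(d^2) = 50.
Step 3: rho = 1 - 6*50 / (7*(7^2 - 1)) = 1 - 300/336 = 0.107143.
Step 4: Under H0, t = rho * sqrt((n-2)/(1-rho^2)) = 0.2410 ~ t(5).
Step 5: Two-sided p-value from the t-distribution with 5 df = 0.819151.
Step 6: alpha = 0.05. fail to reject H0.

rho = 0.1071, p = 0.819151, fail to reject H0 at alpha = 0.05.


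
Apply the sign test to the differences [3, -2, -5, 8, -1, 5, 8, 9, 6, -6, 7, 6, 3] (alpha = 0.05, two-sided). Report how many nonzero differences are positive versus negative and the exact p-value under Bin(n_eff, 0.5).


Step 1: Discard zero differences. Original n = 13; n_eff = number of nonzero differences = 13.
Nonzero differences (with sign): +3, -2, -5, +8, -1, +5, +8, +9, +6, -6, +7, +6, +3
Step 2: Count signs: positive = 9, negative = 4.
Step 3: Under H0: P(positive) = 0.5, so the number of positives S ~ Bin(13, 0.5).
Step 4: Two-sided exact p-value = sum of Bin(13,0.5) probabilities at or below the observed probability = 0.266846.
Step 5: alpha = 0.05. fail to reject H0.

n_eff = 13, pos = 9, neg = 4, p = 0.266846, fail to reject H0.


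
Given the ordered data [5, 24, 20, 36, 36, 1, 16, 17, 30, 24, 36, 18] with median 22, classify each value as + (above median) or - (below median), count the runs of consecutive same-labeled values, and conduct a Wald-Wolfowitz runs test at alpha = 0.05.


Step 1: Compute median = 22; label A = above, B = below.
Labels in order: BABAABBBAAAB  (n_A = 6, n_B = 6)
Step 2: Count runs R = 7.
Step 3: Under H0 (random ordering), E[R] = 2*n_A*n_B/(n_A+n_B) + 1 = 2*6*6/12 + 1 = 7.0000.
        Var[R] = 2*n_A*n_B*(2*n_A*n_B - n_A - n_B) / ((n_A+n_B)^2 * (n_A+n_B-1)) = 4320/1584 = 2.7273.
        SD[R] = 1.6514.
Step 4: R = E[R], so z = 0 with no continuity correction.
Step 5: Two-sided p-value via normal approximation = 2*(1 - Phi(|z|)) = 1.000000.
Step 6: alpha = 0.05. fail to reject H0.

R = 7, z = 0.0000, p = 1.000000, fail to reject H0.


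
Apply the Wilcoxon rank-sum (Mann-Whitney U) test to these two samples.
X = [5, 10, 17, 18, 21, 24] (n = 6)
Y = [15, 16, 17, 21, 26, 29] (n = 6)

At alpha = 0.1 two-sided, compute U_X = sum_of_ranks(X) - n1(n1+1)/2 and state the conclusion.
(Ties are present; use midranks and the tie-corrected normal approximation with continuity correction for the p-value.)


Step 1: Combine and sort all 12 observations; assign midranks.
sorted (value, group): (5,X), (10,X), (15,Y), (16,Y), (17,X), (17,Y), (18,X), (21,X), (21,Y), (24,X), (26,Y), (29,Y)
ranks: 5->1, 10->2, 15->3, 16->4, 17->5.5, 17->5.5, 18->7, 21->8.5, 21->8.5, 24->10, 26->11, 29->12
Step 2: Rank sum for X: R1 = 1 + 2 + 5.5 + 7 + 8.5 + 10 = 34.
Step 3: U_X = R1 - n1(n1+1)/2 = 34 - 6*7/2 = 34 - 21 = 13.
       U_Y = n1*n2 - U_X = 36 - 13 = 23.
Step 4: Ties are present, so use the tie-corrected normal approximation (with continuity correction) for the p-value.
Step 5: p-value = 0.469613; compare to alpha = 0.1. fail to reject H0.

U_X = 13, p = 0.469613, fail to reject H0 at alpha = 0.1.


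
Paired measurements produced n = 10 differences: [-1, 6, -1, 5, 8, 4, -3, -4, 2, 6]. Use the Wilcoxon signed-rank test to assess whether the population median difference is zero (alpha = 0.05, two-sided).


Step 1: Drop any zero differences (none here) and take |d_i|.
|d| = [1, 6, 1, 5, 8, 4, 3, 4, 2, 6]
Step 2: Midrank |d_i| (ties get averaged ranks).
ranks: |1|->1.5, |6|->8.5, |1|->1.5, |5|->7, |8|->10, |4|->5.5, |3|->4, |4|->5.5, |2|->3, |6|->8.5
Step 3: Attach original signs; sum ranks with positive sign and with negative sign.
W+ = 8.5 + 7 + 10 + 5.5 + 3 + 8.5 = 42.5
W- = 1.5 + 1.5 + 4 + 5.5 = 12.5
(Check: W+ + W- = 55 should equal n(n+1)/2 = 55.)
Step 4: Test statistic W = min(W+, W-) = 12.5.
Step 5: Ties in |d|, so use the tie-corrected normal approximation.
        E[W] = n(n+1)/4 = 10*11/4 = 27.5.
        Tie groups: |d|=1 (t=2), |d|=4 (t=2), |d|=6 (t=2); sum(t^3 - t) = 18.
        Var[W] = n(n+1)(2n+1)/24 - sum(t^3-t)/48 = 2310/24 - 18/48 = 95.875.
        z = (W - E[W]) / sqrt(Var[W]) = (12.5 - 27.5) / 9.7916 = -1.5319.
        Two-sided p = 2*Phi(z) = 0.125540.
Step 6: alpha = 0.05. fail to reject H0.

W+ = 42.5, W- = 12.5, W = min = 12.5, p = 0.125540, fail to reject H0.


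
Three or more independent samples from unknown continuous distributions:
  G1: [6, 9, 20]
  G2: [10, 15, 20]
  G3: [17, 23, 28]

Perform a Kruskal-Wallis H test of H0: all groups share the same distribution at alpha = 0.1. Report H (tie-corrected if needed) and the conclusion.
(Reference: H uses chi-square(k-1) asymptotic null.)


Step 1: Combine all N = 9 observations and assign midranks.
sorted (value, group, rank): (6,G1,1), (9,G1,2), (10,G2,3), (15,G2,4), (17,G3,5), (20,G1,6.5), (20,G2,6.5), (23,G3,8), (28,G3,9)
Step 2: Sum ranks within each group.
R_1 = 9.5 (n_1 = 3)
R_2 = 13.5 (n_2 = 3)
R_3 = 22 (n_3 = 3)
Step 3: H = 12/(N(N+1)) * sum(R_i^2/n_i) - 3(N+1)
     = 12/(9*10) * (9.5^2/3 + 13.5^2/3 + 22^2/3) - 3*10
     = 0.133333 * 252.167 - 30
     = 3.622222.
Step 4: Ties present; correction factor C = 1 - 6/(9^3 - 9) = 0.991667. Corrected H = 3.622222 / 0.991667 = 3.652661.
Step 5: Under H0, H ~ chi^2(2); p-value = 0.161003.
Step 6: alpha = 0.1. fail to reject H0.

H = 3.6527, df = 2, p = 0.161003, fail to reject H0.


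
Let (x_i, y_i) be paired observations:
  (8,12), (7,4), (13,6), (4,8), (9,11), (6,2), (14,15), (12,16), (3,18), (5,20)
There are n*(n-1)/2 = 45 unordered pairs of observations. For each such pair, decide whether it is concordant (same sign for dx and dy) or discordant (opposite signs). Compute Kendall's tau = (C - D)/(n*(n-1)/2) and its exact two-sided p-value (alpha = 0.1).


Step 1: Enumerate the 45 unordered pairs (i,j) with i<j and classify each by sign(x_j-x_i) * sign(y_j-y_i).
  (1,2):dx=-1,dy=-8->C; (1,3):dx=+5,dy=-6->D; (1,4):dx=-4,dy=-4->C; (1,5):dx=+1,dy=-1->D
  (1,6):dx=-2,dy=-10->C; (1,7):dx=+6,dy=+3->C; (1,8):dx=+4,dy=+4->C; (1,9):dx=-5,dy=+6->D
  (1,10):dx=-3,dy=+8->D; (2,3):dx=+6,dy=+2->C; (2,4):dx=-3,dy=+4->D; (2,5):dx=+2,dy=+7->C
  (2,6):dx=-1,dy=-2->C; (2,7):dx=+7,dy=+11->C; (2,8):dx=+5,dy=+12->C; (2,9):dx=-4,dy=+14->D
  (2,10):dx=-2,dy=+16->D; (3,4):dx=-9,dy=+2->D; (3,5):dx=-4,dy=+5->D; (3,6):dx=-7,dy=-4->C
  (3,7):dx=+1,dy=+9->C; (3,8):dx=-1,dy=+10->D; (3,9):dx=-10,dy=+12->D; (3,10):dx=-8,dy=+14->D
  (4,5):dx=+5,dy=+3->C; (4,6):dx=+2,dy=-6->D; (4,7):dx=+10,dy=+7->C; (4,8):dx=+8,dy=+8->C
  (4,9):dx=-1,dy=+10->D; (4,10):dx=+1,dy=+12->C; (5,6):dx=-3,dy=-9->C; (5,7):dx=+5,dy=+4->C
  (5,8):dx=+3,dy=+5->C; (5,9):dx=-6,dy=+7->D; (5,10):dx=-4,dy=+9->D; (6,7):dx=+8,dy=+13->C
  (6,8):dx=+6,dy=+14->C; (6,9):dx=-3,dy=+16->D; (6,10):dx=-1,dy=+18->D; (7,8):dx=-2,dy=+1->D
  (7,9):dx=-11,dy=+3->D; (7,10):dx=-9,dy=+5->D; (8,9):dx=-9,dy=+2->D; (8,10):dx=-7,dy=+4->D
  (9,10):dx=+2,dy=+2->C
Step 2: C = 22, D = 23, total pairs = 45.
Step 3: tau = (C - D)/(n(n-1)/2) = (22 - 23)/45 = -0.022222.
Step 4: Exact two-sided p-value (enumerate n! = 3628800 permutations of y under H0): p = 1.000000.
Step 5: alpha = 0.1. fail to reject H0.

tau_b = -0.0222 (C=22, D=23), p = 1.000000, fail to reject H0.


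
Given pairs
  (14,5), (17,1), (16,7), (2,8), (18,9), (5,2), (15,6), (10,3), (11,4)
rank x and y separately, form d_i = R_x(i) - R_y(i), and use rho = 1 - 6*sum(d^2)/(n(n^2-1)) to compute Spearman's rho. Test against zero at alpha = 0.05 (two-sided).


Step 1: Rank x and y separately (midranks; no ties here).
rank(x): 14->5, 17->8, 16->7, 2->1, 18->9, 5->2, 15->6, 10->3, 11->4
rank(y): 5->5, 1->1, 7->7, 8->8, 9->9, 2->2, 6->6, 3->3, 4->4
Step 2: d_i = R_x(i) - R_y(i); compute d_i^2.
  (5-5)^2=0, (8-1)^2=49, (7-7)^2=0, (1-8)^2=49, (9-9)^2=0, (2-2)^2=0, (6-6)^2=0, (3-3)^2=0, (4-4)^2=0
sum(d^2) = 98.
Step 3: rho = 1 - 6*98 / (9*(9^2 - 1)) = 1 - 588/720 = 0.183333.
Step 4: Under H0, t = rho * sqrt((n-2)/(1-rho^2)) = 0.4934 ~ t(7).
Step 5: Two-sided p-value from the t-distribution with 7 df = 0.636820.
Step 6: alpha = 0.05. fail to reject H0.

rho = 0.1833, p = 0.636820, fail to reject H0 at alpha = 0.05.


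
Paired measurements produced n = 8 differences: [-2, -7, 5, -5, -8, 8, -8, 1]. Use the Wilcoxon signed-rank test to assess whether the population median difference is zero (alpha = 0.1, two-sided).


Step 1: Drop any zero differences (none here) and take |d_i|.
|d| = [2, 7, 5, 5, 8, 8, 8, 1]
Step 2: Midrank |d_i| (ties get averaged ranks).
ranks: |2|->2, |7|->5, |5|->3.5, |5|->3.5, |8|->7, |8|->7, |8|->7, |1|->1
Step 3: Attach original signs; sum ranks with positive sign and with negative sign.
W+ = 3.5 + 7 + 1 = 11.5
W- = 2 + 5 + 3.5 + 7 + 7 = 24.5
(Check: W+ + W- = 36 should equal n(n+1)/2 = 36.)
Step 4: Test statistic W = min(W+, W-) = 11.5.
Step 5: Ties in |d|, so use the tie-corrected normal approximation.
        E[W] = n(n+1)/4 = 8*9/4 = 18.
        Tie groups: |d|=5 (t=2), |d|=8 (t=3); sum(t^3 - t) = 30.
        Var[W] = n(n+1)(2n+1)/24 - sum(t^3-t)/48 = 1224/24 - 30/48 = 50.375.
        z = (W - E[W]) / sqrt(Var[W]) = (11.5 - 18) / 7.0975 = -0.9158.
        Two-sided p = 2*Phi(z) = 0.359766.
Step 6: alpha = 0.1. fail to reject H0.

W+ = 11.5, W- = 24.5, W = min = 11.5, p = 0.359766, fail to reject H0.


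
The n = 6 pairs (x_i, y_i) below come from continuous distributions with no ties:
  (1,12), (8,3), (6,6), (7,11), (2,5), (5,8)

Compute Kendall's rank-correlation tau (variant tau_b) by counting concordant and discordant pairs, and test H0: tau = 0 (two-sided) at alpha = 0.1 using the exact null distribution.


Step 1: Enumerate the 15 unordered pairs (i,j) with i<j and classify each by sign(x_j-x_i) * sign(y_j-y_i).
  (1,2):dx=+7,dy=-9->D; (1,3):dx=+5,dy=-6->D; (1,4):dx=+6,dy=-1->D; (1,5):dx=+1,dy=-7->D
  (1,6):dx=+4,dy=-4->D; (2,3):dx=-2,dy=+3->D; (2,4):dx=-1,dy=+8->D; (2,5):dx=-6,dy=+2->D
  (2,6):dx=-3,dy=+5->D; (3,4):dx=+1,dy=+5->C; (3,5):dx=-4,dy=-1->C; (3,6):dx=-1,dy=+2->D
  (4,5):dx=-5,dy=-6->C; (4,6):dx=-2,dy=-3->C; (5,6):dx=+3,dy=+3->C
Step 2: C = 5, D = 10, total pairs = 15.
Step 3: tau = (C - D)/(n(n-1)/2) = (5 - 10)/15 = -0.333333.
Step 4: Exact two-sided p-value (enumerate n! = 720 permutations of y under H0): p = 0.469444.
Step 5: alpha = 0.1. fail to reject H0.

tau_b = -0.3333 (C=5, D=10), p = 0.469444, fail to reject H0.


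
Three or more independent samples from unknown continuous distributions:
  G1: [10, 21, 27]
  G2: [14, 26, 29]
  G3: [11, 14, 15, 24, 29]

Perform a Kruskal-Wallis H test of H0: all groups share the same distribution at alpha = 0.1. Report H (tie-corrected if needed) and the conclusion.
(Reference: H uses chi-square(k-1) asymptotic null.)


Step 1: Combine all N = 11 observations and assign midranks.
sorted (value, group, rank): (10,G1,1), (11,G3,2), (14,G2,3.5), (14,G3,3.5), (15,G3,5), (21,G1,6), (24,G3,7), (26,G2,8), (27,G1,9), (29,G2,10.5), (29,G3,10.5)
Step 2: Sum ranks within each group.
R_1 = 16 (n_1 = 3)
R_2 = 22 (n_2 = 3)
R_3 = 28 (n_3 = 5)
Step 3: H = 12/(N(N+1)) * sum(R_i^2/n_i) - 3(N+1)
     = 12/(11*12) * (16^2/3 + 22^2/3 + 28^2/5) - 3*12
     = 0.090909 * 403.467 - 36
     = 0.678788.
Step 4: Ties present; correction factor C = 1 - 12/(11^3 - 11) = 0.990909. Corrected H = 0.678788 / 0.990909 = 0.685015.
Step 5: Under H0, H ~ chi^2(2); p-value = 0.709988.
Step 6: alpha = 0.1. fail to reject H0.

H = 0.6850, df = 2, p = 0.709988, fail to reject H0.


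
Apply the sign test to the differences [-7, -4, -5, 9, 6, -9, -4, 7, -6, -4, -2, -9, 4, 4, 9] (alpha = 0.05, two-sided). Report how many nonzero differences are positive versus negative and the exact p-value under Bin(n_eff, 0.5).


Step 1: Discard zero differences. Original n = 15; n_eff = number of nonzero differences = 15.
Nonzero differences (with sign): -7, -4, -5, +9, +6, -9, -4, +7, -6, -4, -2, -9, +4, +4, +9
Step 2: Count signs: positive = 6, negative = 9.
Step 3: Under H0: P(positive) = 0.5, so the number of positives S ~ Bin(15, 0.5).
Step 4: Two-sided exact p-value = sum of Bin(15,0.5) probabilities at or below the observed probability = 0.607239.
Step 5: alpha = 0.05. fail to reject H0.

n_eff = 15, pos = 6, neg = 9, p = 0.607239, fail to reject H0.


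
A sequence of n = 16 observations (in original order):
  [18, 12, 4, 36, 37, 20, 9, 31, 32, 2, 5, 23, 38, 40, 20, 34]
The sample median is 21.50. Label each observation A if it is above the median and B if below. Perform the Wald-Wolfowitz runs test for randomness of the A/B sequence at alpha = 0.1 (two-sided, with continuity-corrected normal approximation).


Step 1: Compute median = 21.50; label A = above, B = below.
Labels in order: BBBAABBAABBAAABA  (n_A = 8, n_B = 8)
Step 2: Count runs R = 8.
Step 3: Under H0 (random ordering), E[R] = 2*n_A*n_B/(n_A+n_B) + 1 = 2*8*8/16 + 1 = 9.0000.
        Var[R] = 2*n_A*n_B*(2*n_A*n_B - n_A - n_B) / ((n_A+n_B)^2 * (n_A+n_B-1)) = 14336/3840 = 3.7333.
        SD[R] = 1.9322.
Step 4: Continuity-corrected z = (R + 0.5 - E[R]) / SD[R] = (8 + 0.5 - 9.0000) / 1.9322 = -0.2588.
Step 5: Two-sided p-value via normal approximation = 2*(1 - Phi(|z|)) = 0.795809.
Step 6: alpha = 0.1. fail to reject H0.

R = 8, z = -0.2588, p = 0.795809, fail to reject H0.


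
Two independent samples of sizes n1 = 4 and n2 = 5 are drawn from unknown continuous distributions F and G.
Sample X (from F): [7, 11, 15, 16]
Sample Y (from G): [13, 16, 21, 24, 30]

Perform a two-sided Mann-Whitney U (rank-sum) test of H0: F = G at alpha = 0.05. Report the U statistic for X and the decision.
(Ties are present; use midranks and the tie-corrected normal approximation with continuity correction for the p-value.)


Step 1: Combine and sort all 9 observations; assign midranks.
sorted (value, group): (7,X), (11,X), (13,Y), (15,X), (16,X), (16,Y), (21,Y), (24,Y), (30,Y)
ranks: 7->1, 11->2, 13->3, 15->4, 16->5.5, 16->5.5, 21->7, 24->8, 30->9
Step 2: Rank sum for X: R1 = 1 + 2 + 4 + 5.5 = 12.5.
Step 3: U_X = R1 - n1(n1+1)/2 = 12.5 - 4*5/2 = 12.5 - 10 = 2.5.
       U_Y = n1*n2 - U_X = 20 - 2.5 = 17.5.
Step 4: Ties are present, so use the tie-corrected normal approximation (with continuity correction) for the p-value.
Step 5: p-value = 0.085100; compare to alpha = 0.05. fail to reject H0.

U_X = 2.5, p = 0.085100, fail to reject H0 at alpha = 0.05.


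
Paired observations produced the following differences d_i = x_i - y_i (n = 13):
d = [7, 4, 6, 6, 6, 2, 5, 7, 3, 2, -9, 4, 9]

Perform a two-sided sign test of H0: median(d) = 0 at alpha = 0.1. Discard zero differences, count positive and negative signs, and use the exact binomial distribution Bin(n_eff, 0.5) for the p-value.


Step 1: Discard zero differences. Original n = 13; n_eff = number of nonzero differences = 13.
Nonzero differences (with sign): +7, +4, +6, +6, +6, +2, +5, +7, +3, +2, -9, +4, +9
Step 2: Count signs: positive = 12, negative = 1.
Step 3: Under H0: P(positive) = 0.5, so the number of positives S ~ Bin(13, 0.5).
Step 4: Two-sided exact p-value = sum of Bin(13,0.5) probabilities at or below the observed probability = 0.003418.
Step 5: alpha = 0.1. reject H0.

n_eff = 13, pos = 12, neg = 1, p = 0.003418, reject H0.


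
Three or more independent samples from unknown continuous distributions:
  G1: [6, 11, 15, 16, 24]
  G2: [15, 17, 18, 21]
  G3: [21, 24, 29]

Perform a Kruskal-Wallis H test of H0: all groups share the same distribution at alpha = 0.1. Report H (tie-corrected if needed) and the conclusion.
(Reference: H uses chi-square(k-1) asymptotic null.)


Step 1: Combine all N = 12 observations and assign midranks.
sorted (value, group, rank): (6,G1,1), (11,G1,2), (15,G1,3.5), (15,G2,3.5), (16,G1,5), (17,G2,6), (18,G2,7), (21,G2,8.5), (21,G3,8.5), (24,G1,10.5), (24,G3,10.5), (29,G3,12)
Step 2: Sum ranks within each group.
R_1 = 22 (n_1 = 5)
R_2 = 25 (n_2 = 4)
R_3 = 31 (n_3 = 3)
Step 3: H = 12/(N(N+1)) * sum(R_i^2/n_i) - 3(N+1)
     = 12/(12*13) * (22^2/5 + 25^2/4 + 31^2/3) - 3*13
     = 0.076923 * 573.383 - 39
     = 5.106410.
Step 4: Ties present; correction factor C = 1 - 18/(12^3 - 12) = 0.989510. Corrected H = 5.106410 / 0.989510 = 5.160542.
Step 5: Under H0, H ~ chi^2(2); p-value = 0.075753.
Step 6: alpha = 0.1. reject H0.

H = 5.1605, df = 2, p = 0.075753, reject H0.


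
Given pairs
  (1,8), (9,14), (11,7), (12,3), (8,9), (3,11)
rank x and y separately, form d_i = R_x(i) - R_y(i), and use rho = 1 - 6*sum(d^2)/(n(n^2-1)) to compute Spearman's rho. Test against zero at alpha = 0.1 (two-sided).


Step 1: Rank x and y separately (midranks; no ties here).
rank(x): 1->1, 9->4, 11->5, 12->6, 8->3, 3->2
rank(y): 8->3, 14->6, 7->2, 3->1, 9->4, 11->5
Step 2: d_i = R_x(i) - R_y(i); compute d_i^2.
  (1-3)^2=4, (4-6)^2=4, (5-2)^2=9, (6-1)^2=25, (3-4)^2=1, (2-5)^2=9
sum(d^2) = 52.
Step 3: rho = 1 - 6*52 / (6*(6^2 - 1)) = 1 - 312/210 = -0.485714.
Step 4: Under H0, t = rho * sqrt((n-2)/(1-rho^2)) = -1.1113 ~ t(4).
Step 5: Two-sided p-value from the t-distribution with 4 df = 0.328723.
Step 6: alpha = 0.1. fail to reject H0.

rho = -0.4857, p = 0.328723, fail to reject H0 at alpha = 0.1.


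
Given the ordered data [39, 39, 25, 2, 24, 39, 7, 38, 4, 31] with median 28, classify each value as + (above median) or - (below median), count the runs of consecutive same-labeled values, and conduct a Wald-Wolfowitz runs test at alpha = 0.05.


Step 1: Compute median = 28; label A = above, B = below.
Labels in order: AABBBABABA  (n_A = 5, n_B = 5)
Step 2: Count runs R = 7.
Step 3: Under H0 (random ordering), E[R] = 2*n_A*n_B/(n_A+n_B) + 1 = 2*5*5/10 + 1 = 6.0000.
        Var[R] = 2*n_A*n_B*(2*n_A*n_B - n_A - n_B) / ((n_A+n_B)^2 * (n_A+n_B-1)) = 2000/900 = 2.2222.
        SD[R] = 1.4907.
Step 4: Continuity-corrected z = (R - 0.5 - E[R]) / SD[R] = (7 - 0.5 - 6.0000) / 1.4907 = 0.3354.
Step 5: Two-sided p-value via normal approximation = 2*(1 - Phi(|z|)) = 0.737316.
Step 6: alpha = 0.05. fail to reject H0.

R = 7, z = 0.3354, p = 0.737316, fail to reject H0.


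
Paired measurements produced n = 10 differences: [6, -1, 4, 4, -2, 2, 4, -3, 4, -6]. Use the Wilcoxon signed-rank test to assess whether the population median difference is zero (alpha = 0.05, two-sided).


Step 1: Drop any zero differences (none here) and take |d_i|.
|d| = [6, 1, 4, 4, 2, 2, 4, 3, 4, 6]
Step 2: Midrank |d_i| (ties get averaged ranks).
ranks: |6|->9.5, |1|->1, |4|->6.5, |4|->6.5, |2|->2.5, |2|->2.5, |4|->6.5, |3|->4, |4|->6.5, |6|->9.5
Step 3: Attach original signs; sum ranks with positive sign and with negative sign.
W+ = 9.5 + 6.5 + 6.5 + 2.5 + 6.5 + 6.5 = 38
W- = 1 + 2.5 + 4 + 9.5 = 17
(Check: W+ + W- = 55 should equal n(n+1)/2 = 55.)
Step 4: Test statistic W = min(W+, W-) = 17.
Step 5: Ties in |d|, so use the tie-corrected normal approximation.
        E[W] = n(n+1)/4 = 10*11/4 = 27.5.
        Tie groups: |d|=2 (t=2), |d|=4 (t=4), |d|=6 (t=2); sum(t^3 - t) = 72.
        Var[W] = n(n+1)(2n+1)/24 - sum(t^3-t)/48 = 2310/24 - 72/48 = 94.75.
        z = (W - E[W]) / sqrt(Var[W]) = (17 - 27.5) / 9.7340 = -1.0787.
        Two-sided p = 2*Phi(z) = 0.280723.
Step 6: alpha = 0.05. fail to reject H0.

W+ = 38, W- = 17, W = min = 17, p = 0.280723, fail to reject H0.


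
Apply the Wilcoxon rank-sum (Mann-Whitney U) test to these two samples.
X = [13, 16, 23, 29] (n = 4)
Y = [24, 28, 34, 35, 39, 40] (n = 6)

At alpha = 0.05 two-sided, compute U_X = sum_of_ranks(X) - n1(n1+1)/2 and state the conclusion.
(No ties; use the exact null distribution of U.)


Step 1: Combine and sort all 10 observations; assign midranks.
sorted (value, group): (13,X), (16,X), (23,X), (24,Y), (28,Y), (29,X), (34,Y), (35,Y), (39,Y), (40,Y)
ranks: 13->1, 16->2, 23->3, 24->4, 28->5, 29->6, 34->7, 35->8, 39->9, 40->10
Step 2: Rank sum for X: R1 = 1 + 2 + 3 + 6 = 12.
Step 3: U_X = R1 - n1(n1+1)/2 = 12 - 4*5/2 = 12 - 10 = 2.
       U_Y = n1*n2 - U_X = 24 - 2 = 22.
Step 4: No ties, so the exact null distribution of U (based on enumerating the C(10,4) = 210 equally likely rank assignments) gives the two-sided p-value.
Step 5: p-value = 0.038095; compare to alpha = 0.05. reject H0.

U_X = 2, p = 0.038095, reject H0 at alpha = 0.05.


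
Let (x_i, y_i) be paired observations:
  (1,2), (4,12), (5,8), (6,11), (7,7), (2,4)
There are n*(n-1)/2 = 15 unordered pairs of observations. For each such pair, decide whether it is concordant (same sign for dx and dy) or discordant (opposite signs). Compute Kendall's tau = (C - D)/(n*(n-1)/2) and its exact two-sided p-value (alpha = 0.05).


Step 1: Enumerate the 15 unordered pairs (i,j) with i<j and classify each by sign(x_j-x_i) * sign(y_j-y_i).
  (1,2):dx=+3,dy=+10->C; (1,3):dx=+4,dy=+6->C; (1,4):dx=+5,dy=+9->C; (1,5):dx=+6,dy=+5->C
  (1,6):dx=+1,dy=+2->C; (2,3):dx=+1,dy=-4->D; (2,4):dx=+2,dy=-1->D; (2,5):dx=+3,dy=-5->D
  (2,6):dx=-2,dy=-8->C; (3,4):dx=+1,dy=+3->C; (3,5):dx=+2,dy=-1->D; (3,6):dx=-3,dy=-4->C
  (4,5):dx=+1,dy=-4->D; (4,6):dx=-4,dy=-7->C; (5,6):dx=-5,dy=-3->C
Step 2: C = 10, D = 5, total pairs = 15.
Step 3: tau = (C - D)/(n(n-1)/2) = (10 - 5)/15 = 0.333333.
Step 4: Exact two-sided p-value (enumerate n! = 720 permutations of y under H0): p = 0.469444.
Step 5: alpha = 0.05. fail to reject H0.

tau_b = 0.3333 (C=10, D=5), p = 0.469444, fail to reject H0.


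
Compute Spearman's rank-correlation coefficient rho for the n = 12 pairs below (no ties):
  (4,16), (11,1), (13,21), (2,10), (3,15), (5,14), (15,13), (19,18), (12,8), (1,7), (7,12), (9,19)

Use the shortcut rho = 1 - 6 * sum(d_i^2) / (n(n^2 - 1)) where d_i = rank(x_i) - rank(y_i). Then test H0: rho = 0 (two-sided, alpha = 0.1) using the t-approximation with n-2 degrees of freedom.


Step 1: Rank x and y separately (midranks; no ties here).
rank(x): 4->4, 11->8, 13->10, 2->2, 3->3, 5->5, 15->11, 19->12, 12->9, 1->1, 7->6, 9->7
rank(y): 16->9, 1->1, 21->12, 10->4, 15->8, 14->7, 13->6, 18->10, 8->3, 7->2, 12->5, 19->11
Step 2: d_i = R_x(i) - R_y(i); compute d_i^2.
  (4-9)^2=25, (8-1)^2=49, (10-12)^2=4, (2-4)^2=4, (3-8)^2=25, (5-7)^2=4, (11-6)^2=25, (12-10)^2=4, (9-3)^2=36, (1-2)^2=1, (6-5)^2=1, (7-11)^2=16
sum(d^2) = 194.
Step 3: rho = 1 - 6*194 / (12*(12^2 - 1)) = 1 - 1164/1716 = 0.321678.
Step 4: Under H0, t = rho * sqrt((n-2)/(1-rho^2)) = 1.0743 ~ t(10).
Step 5: Two-sided p-value from the t-distribution with 10 df = 0.307910.
Step 6: alpha = 0.1. fail to reject H0.

rho = 0.3217, p = 0.307910, fail to reject H0 at alpha = 0.1.


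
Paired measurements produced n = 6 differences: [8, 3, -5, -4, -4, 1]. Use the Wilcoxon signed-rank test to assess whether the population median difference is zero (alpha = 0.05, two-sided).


Step 1: Drop any zero differences (none here) and take |d_i|.
|d| = [8, 3, 5, 4, 4, 1]
Step 2: Midrank |d_i| (ties get averaged ranks).
ranks: |8|->6, |3|->2, |5|->5, |4|->3.5, |4|->3.5, |1|->1
Step 3: Attach original signs; sum ranks with positive sign and with negative sign.
W+ = 6 + 2 + 1 = 9
W- = 5 + 3.5 + 3.5 = 12
(Check: W+ + W- = 21 should equal n(n+1)/2 = 21.)
Step 4: Test statistic W = min(W+, W-) = 9.
Step 5: Ties in |d|, so use the tie-corrected normal approximation.
        E[W] = n(n+1)/4 = 6*7/4 = 10.5.
        Tie groups: |d|=4 (t=2); sum(t^3 - t) = 6.
        Var[W] = n(n+1)(2n+1)/24 - sum(t^3-t)/48 = 546/24 - 6/48 = 22.625.
        z = (W - E[W]) / sqrt(Var[W]) = (9 - 10.5) / 4.7566 = -0.3154.
        Two-sided p = 2*Phi(z) = 0.752494.
Step 6: alpha = 0.05. fail to reject H0.

W+ = 9, W- = 12, W = min = 9, p = 0.752494, fail to reject H0.


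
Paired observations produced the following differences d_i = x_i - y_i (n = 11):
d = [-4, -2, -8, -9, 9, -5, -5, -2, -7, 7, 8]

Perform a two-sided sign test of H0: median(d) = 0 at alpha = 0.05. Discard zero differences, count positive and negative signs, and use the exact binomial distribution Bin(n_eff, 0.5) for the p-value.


Step 1: Discard zero differences. Original n = 11; n_eff = number of nonzero differences = 11.
Nonzero differences (with sign): -4, -2, -8, -9, +9, -5, -5, -2, -7, +7, +8
Step 2: Count signs: positive = 3, negative = 8.
Step 3: Under H0: P(positive) = 0.5, so the number of positives S ~ Bin(11, 0.5).
Step 4: Two-sided exact p-value = sum of Bin(11,0.5) probabilities at or below the observed probability = 0.226562.
Step 5: alpha = 0.05. fail to reject H0.

n_eff = 11, pos = 3, neg = 8, p = 0.226562, fail to reject H0.


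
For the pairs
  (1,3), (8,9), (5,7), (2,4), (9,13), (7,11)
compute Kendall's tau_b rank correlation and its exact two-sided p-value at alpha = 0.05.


Step 1: Enumerate the 15 unordered pairs (i,j) with i<j and classify each by sign(x_j-x_i) * sign(y_j-y_i).
  (1,2):dx=+7,dy=+6->C; (1,3):dx=+4,dy=+4->C; (1,4):dx=+1,dy=+1->C; (1,5):dx=+8,dy=+10->C
  (1,6):dx=+6,dy=+8->C; (2,3):dx=-3,dy=-2->C; (2,4):dx=-6,dy=-5->C; (2,5):dx=+1,dy=+4->C
  (2,6):dx=-1,dy=+2->D; (3,4):dx=-3,dy=-3->C; (3,5):dx=+4,dy=+6->C; (3,6):dx=+2,dy=+4->C
  (4,5):dx=+7,dy=+9->C; (4,6):dx=+5,dy=+7->C; (5,6):dx=-2,dy=-2->C
Step 2: C = 14, D = 1, total pairs = 15.
Step 3: tau = (C - D)/(n(n-1)/2) = (14 - 1)/15 = 0.866667.
Step 4: Exact two-sided p-value (enumerate n! = 720 permutations of y under H0): p = 0.016667.
Step 5: alpha = 0.05. reject H0.

tau_b = 0.8667 (C=14, D=1), p = 0.016667, reject H0.
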